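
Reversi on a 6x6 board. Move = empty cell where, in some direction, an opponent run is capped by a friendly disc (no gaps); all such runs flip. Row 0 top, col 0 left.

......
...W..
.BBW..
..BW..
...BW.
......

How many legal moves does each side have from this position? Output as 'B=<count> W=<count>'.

Answer: B=7 W=6

Derivation:
-- B to move --
(0,2): no bracket -> illegal
(0,3): flips 3 -> legal
(0,4): flips 1 -> legal
(1,2): no bracket -> illegal
(1,4): flips 1 -> legal
(2,4): flips 1 -> legal
(3,4): flips 1 -> legal
(3,5): no bracket -> illegal
(4,2): no bracket -> illegal
(4,5): flips 1 -> legal
(5,3): no bracket -> illegal
(5,4): no bracket -> illegal
(5,5): flips 2 -> legal
B mobility = 7
-- W to move --
(1,0): no bracket -> illegal
(1,1): flips 1 -> legal
(1,2): no bracket -> illegal
(2,0): flips 2 -> legal
(3,0): no bracket -> illegal
(3,1): flips 2 -> legal
(3,4): no bracket -> illegal
(4,1): flips 1 -> legal
(4,2): flips 1 -> legal
(5,2): no bracket -> illegal
(5,3): flips 1 -> legal
(5,4): no bracket -> illegal
W mobility = 6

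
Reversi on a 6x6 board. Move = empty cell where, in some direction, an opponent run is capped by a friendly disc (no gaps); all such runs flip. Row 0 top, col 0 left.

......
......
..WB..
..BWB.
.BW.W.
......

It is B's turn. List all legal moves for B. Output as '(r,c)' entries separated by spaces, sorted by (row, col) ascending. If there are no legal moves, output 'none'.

Answer: (1,2) (2,1) (4,3) (5,2) (5,4)

Derivation:
(1,1): no bracket -> illegal
(1,2): flips 1 -> legal
(1,3): no bracket -> illegal
(2,1): flips 1 -> legal
(2,4): no bracket -> illegal
(3,1): no bracket -> illegal
(3,5): no bracket -> illegal
(4,3): flips 2 -> legal
(4,5): no bracket -> illegal
(5,1): no bracket -> illegal
(5,2): flips 1 -> legal
(5,3): no bracket -> illegal
(5,4): flips 1 -> legal
(5,5): no bracket -> illegal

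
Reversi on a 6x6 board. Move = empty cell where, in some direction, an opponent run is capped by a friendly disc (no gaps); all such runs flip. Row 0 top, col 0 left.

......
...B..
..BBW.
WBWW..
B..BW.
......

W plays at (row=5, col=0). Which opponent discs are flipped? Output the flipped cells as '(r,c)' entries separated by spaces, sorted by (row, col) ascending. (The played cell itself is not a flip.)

Answer: (4,0)

Derivation:
Dir NW: edge -> no flip
Dir N: opp run (4,0) capped by W -> flip
Dir NE: first cell '.' (not opp) -> no flip
Dir W: edge -> no flip
Dir E: first cell '.' (not opp) -> no flip
Dir SW: edge -> no flip
Dir S: edge -> no flip
Dir SE: edge -> no flip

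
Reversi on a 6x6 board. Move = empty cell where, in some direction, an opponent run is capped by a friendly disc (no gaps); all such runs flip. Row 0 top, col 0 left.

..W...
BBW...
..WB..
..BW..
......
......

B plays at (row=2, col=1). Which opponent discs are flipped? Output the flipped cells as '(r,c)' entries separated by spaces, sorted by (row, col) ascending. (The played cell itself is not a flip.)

Dir NW: first cell 'B' (not opp) -> no flip
Dir N: first cell 'B' (not opp) -> no flip
Dir NE: opp run (1,2), next='.' -> no flip
Dir W: first cell '.' (not opp) -> no flip
Dir E: opp run (2,2) capped by B -> flip
Dir SW: first cell '.' (not opp) -> no flip
Dir S: first cell '.' (not opp) -> no flip
Dir SE: first cell 'B' (not opp) -> no flip

Answer: (2,2)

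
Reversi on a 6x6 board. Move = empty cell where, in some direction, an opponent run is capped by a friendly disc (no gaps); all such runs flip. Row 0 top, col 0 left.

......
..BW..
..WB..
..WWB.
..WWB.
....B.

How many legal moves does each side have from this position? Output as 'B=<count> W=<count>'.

Answer: B=8 W=8

Derivation:
-- B to move --
(0,2): no bracket -> illegal
(0,3): flips 1 -> legal
(0,4): no bracket -> illegal
(1,1): flips 2 -> legal
(1,4): flips 1 -> legal
(2,1): flips 3 -> legal
(2,4): no bracket -> illegal
(3,1): flips 2 -> legal
(4,1): flips 3 -> legal
(5,1): no bracket -> illegal
(5,2): flips 4 -> legal
(5,3): flips 2 -> legal
B mobility = 8
-- W to move --
(0,1): no bracket -> illegal
(0,2): flips 1 -> legal
(0,3): no bracket -> illegal
(1,1): flips 1 -> legal
(1,4): flips 1 -> legal
(2,1): no bracket -> illegal
(2,4): flips 1 -> legal
(2,5): flips 1 -> legal
(3,5): flips 1 -> legal
(4,5): flips 1 -> legal
(5,3): no bracket -> illegal
(5,5): flips 1 -> legal
W mobility = 8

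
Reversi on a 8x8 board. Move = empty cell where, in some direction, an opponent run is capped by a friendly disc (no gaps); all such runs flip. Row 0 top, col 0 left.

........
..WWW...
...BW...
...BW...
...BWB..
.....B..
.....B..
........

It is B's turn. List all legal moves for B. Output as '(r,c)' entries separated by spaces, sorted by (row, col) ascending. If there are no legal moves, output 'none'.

Answer: (0,1) (0,3) (0,5) (1,5) (2,5) (3,5)

Derivation:
(0,1): flips 1 -> legal
(0,2): no bracket -> illegal
(0,3): flips 1 -> legal
(0,4): no bracket -> illegal
(0,5): flips 1 -> legal
(1,1): no bracket -> illegal
(1,5): flips 1 -> legal
(2,1): no bracket -> illegal
(2,2): no bracket -> illegal
(2,5): flips 2 -> legal
(3,5): flips 1 -> legal
(5,3): no bracket -> illegal
(5,4): no bracket -> illegal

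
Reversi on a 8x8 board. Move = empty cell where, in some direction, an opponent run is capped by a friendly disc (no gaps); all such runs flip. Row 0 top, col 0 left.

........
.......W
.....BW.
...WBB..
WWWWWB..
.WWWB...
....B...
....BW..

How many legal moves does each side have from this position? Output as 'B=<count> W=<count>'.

Answer: B=7 W=7

Derivation:
-- B to move --
(0,6): no bracket -> illegal
(0,7): no bracket -> illegal
(1,5): no bracket -> illegal
(1,6): no bracket -> illegal
(2,2): no bracket -> illegal
(2,3): no bracket -> illegal
(2,4): no bracket -> illegal
(2,7): flips 1 -> legal
(3,0): no bracket -> illegal
(3,1): flips 2 -> legal
(3,2): flips 2 -> legal
(3,6): no bracket -> illegal
(3,7): no bracket -> illegal
(5,0): flips 3 -> legal
(5,5): no bracket -> illegal
(6,0): no bracket -> illegal
(6,1): flips 2 -> legal
(6,2): flips 2 -> legal
(6,3): no bracket -> illegal
(6,5): no bracket -> illegal
(6,6): no bracket -> illegal
(7,6): flips 1 -> legal
B mobility = 7
-- W to move --
(1,4): no bracket -> illegal
(1,5): no bracket -> illegal
(1,6): flips 2 -> legal
(2,3): no bracket -> illegal
(2,4): flips 2 -> legal
(3,6): flips 2 -> legal
(4,6): flips 1 -> legal
(5,5): flips 1 -> legal
(5,6): no bracket -> illegal
(6,3): no bracket -> illegal
(6,5): flips 1 -> legal
(7,3): flips 1 -> legal
W mobility = 7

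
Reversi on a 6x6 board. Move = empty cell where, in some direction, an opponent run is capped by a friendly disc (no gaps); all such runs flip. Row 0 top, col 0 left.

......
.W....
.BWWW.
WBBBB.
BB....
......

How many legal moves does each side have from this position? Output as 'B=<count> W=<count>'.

-- B to move --
(0,0): flips 2 -> legal
(0,1): flips 1 -> legal
(0,2): no bracket -> illegal
(1,0): no bracket -> illegal
(1,2): flips 2 -> legal
(1,3): flips 2 -> legal
(1,4): flips 2 -> legal
(1,5): flips 1 -> legal
(2,0): flips 1 -> legal
(2,5): flips 3 -> legal
(3,5): no bracket -> illegal
B mobility = 8
-- W to move --
(1,0): no bracket -> illegal
(1,2): flips 1 -> legal
(2,0): flips 1 -> legal
(2,5): no bracket -> illegal
(3,5): flips 4 -> legal
(4,2): flips 2 -> legal
(4,3): flips 1 -> legal
(4,4): flips 2 -> legal
(4,5): flips 1 -> legal
(5,0): flips 3 -> legal
(5,1): flips 3 -> legal
(5,2): flips 1 -> legal
W mobility = 10

Answer: B=8 W=10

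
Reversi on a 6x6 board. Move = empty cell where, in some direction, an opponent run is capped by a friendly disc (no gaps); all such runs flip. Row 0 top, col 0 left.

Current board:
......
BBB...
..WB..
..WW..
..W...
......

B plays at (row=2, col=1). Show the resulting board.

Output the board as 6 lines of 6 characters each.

Place B at (2,1); scan 8 dirs for brackets.
Dir NW: first cell 'B' (not opp) -> no flip
Dir N: first cell 'B' (not opp) -> no flip
Dir NE: first cell 'B' (not opp) -> no flip
Dir W: first cell '.' (not opp) -> no flip
Dir E: opp run (2,2) capped by B -> flip
Dir SW: first cell '.' (not opp) -> no flip
Dir S: first cell '.' (not opp) -> no flip
Dir SE: opp run (3,2), next='.' -> no flip
All flips: (2,2)

Answer: ......
BBB...
.BBB..
..WW..
..W...
......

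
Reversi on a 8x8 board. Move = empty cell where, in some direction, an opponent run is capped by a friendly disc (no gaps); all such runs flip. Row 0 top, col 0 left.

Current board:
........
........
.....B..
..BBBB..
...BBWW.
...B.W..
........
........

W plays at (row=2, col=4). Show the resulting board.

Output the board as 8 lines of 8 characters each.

Answer: ........
........
....WB..
..BBBW..
...BBWW.
...B.W..
........
........

Derivation:
Place W at (2,4); scan 8 dirs for brackets.
Dir NW: first cell '.' (not opp) -> no flip
Dir N: first cell '.' (not opp) -> no flip
Dir NE: first cell '.' (not opp) -> no flip
Dir W: first cell '.' (not opp) -> no flip
Dir E: opp run (2,5), next='.' -> no flip
Dir SW: opp run (3,3), next='.' -> no flip
Dir S: opp run (3,4) (4,4), next='.' -> no flip
Dir SE: opp run (3,5) capped by W -> flip
All flips: (3,5)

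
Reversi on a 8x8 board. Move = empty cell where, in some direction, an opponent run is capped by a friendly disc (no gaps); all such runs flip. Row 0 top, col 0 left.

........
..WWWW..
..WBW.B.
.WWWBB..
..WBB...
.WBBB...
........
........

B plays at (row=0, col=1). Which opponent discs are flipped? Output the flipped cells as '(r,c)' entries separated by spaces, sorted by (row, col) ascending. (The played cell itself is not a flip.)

Dir NW: edge -> no flip
Dir N: edge -> no flip
Dir NE: edge -> no flip
Dir W: first cell '.' (not opp) -> no flip
Dir E: first cell '.' (not opp) -> no flip
Dir SW: first cell '.' (not opp) -> no flip
Dir S: first cell '.' (not opp) -> no flip
Dir SE: opp run (1,2) capped by B -> flip

Answer: (1,2)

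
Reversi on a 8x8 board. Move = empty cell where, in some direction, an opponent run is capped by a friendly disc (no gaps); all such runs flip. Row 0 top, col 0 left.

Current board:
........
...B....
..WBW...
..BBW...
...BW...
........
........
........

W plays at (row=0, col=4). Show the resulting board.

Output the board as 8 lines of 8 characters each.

Place W at (0,4); scan 8 dirs for brackets.
Dir NW: edge -> no flip
Dir N: edge -> no flip
Dir NE: edge -> no flip
Dir W: first cell '.' (not opp) -> no flip
Dir E: first cell '.' (not opp) -> no flip
Dir SW: opp run (1,3) capped by W -> flip
Dir S: first cell '.' (not opp) -> no flip
Dir SE: first cell '.' (not opp) -> no flip
All flips: (1,3)

Answer: ....W...
...W....
..WBW...
..BBW...
...BW...
........
........
........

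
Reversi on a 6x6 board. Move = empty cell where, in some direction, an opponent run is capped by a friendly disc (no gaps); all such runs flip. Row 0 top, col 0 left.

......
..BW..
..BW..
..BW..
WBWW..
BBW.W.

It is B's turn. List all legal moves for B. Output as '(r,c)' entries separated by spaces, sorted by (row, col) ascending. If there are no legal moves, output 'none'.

Answer: (0,4) (1,4) (2,4) (3,0) (3,4) (4,4) (5,3)

Derivation:
(0,2): no bracket -> illegal
(0,3): no bracket -> illegal
(0,4): flips 1 -> legal
(1,4): flips 2 -> legal
(2,4): flips 3 -> legal
(3,0): flips 1 -> legal
(3,1): no bracket -> illegal
(3,4): flips 2 -> legal
(4,4): flips 3 -> legal
(4,5): no bracket -> illegal
(5,3): flips 1 -> legal
(5,5): no bracket -> illegal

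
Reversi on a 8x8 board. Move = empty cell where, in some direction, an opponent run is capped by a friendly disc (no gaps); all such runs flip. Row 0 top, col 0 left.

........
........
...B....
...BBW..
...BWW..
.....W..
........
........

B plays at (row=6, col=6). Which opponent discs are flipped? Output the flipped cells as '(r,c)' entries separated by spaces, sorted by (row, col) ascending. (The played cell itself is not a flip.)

Dir NW: opp run (5,5) (4,4) capped by B -> flip
Dir N: first cell '.' (not opp) -> no flip
Dir NE: first cell '.' (not opp) -> no flip
Dir W: first cell '.' (not opp) -> no flip
Dir E: first cell '.' (not opp) -> no flip
Dir SW: first cell '.' (not opp) -> no flip
Dir S: first cell '.' (not opp) -> no flip
Dir SE: first cell '.' (not opp) -> no flip

Answer: (4,4) (5,5)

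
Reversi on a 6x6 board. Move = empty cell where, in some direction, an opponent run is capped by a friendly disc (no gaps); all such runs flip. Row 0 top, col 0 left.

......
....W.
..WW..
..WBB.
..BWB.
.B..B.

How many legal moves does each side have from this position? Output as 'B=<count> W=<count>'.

-- B to move --
(0,3): no bracket -> illegal
(0,4): no bracket -> illegal
(0,5): no bracket -> illegal
(1,1): flips 1 -> legal
(1,2): flips 3 -> legal
(1,3): flips 1 -> legal
(1,5): no bracket -> illegal
(2,1): flips 2 -> legal
(2,4): no bracket -> illegal
(2,5): no bracket -> illegal
(3,1): flips 1 -> legal
(4,1): no bracket -> illegal
(5,2): flips 1 -> legal
(5,3): flips 1 -> legal
B mobility = 7
-- W to move --
(2,4): no bracket -> illegal
(2,5): flips 1 -> legal
(3,1): no bracket -> illegal
(3,5): flips 2 -> legal
(4,0): no bracket -> illegal
(4,1): flips 1 -> legal
(4,5): flips 2 -> legal
(5,0): no bracket -> illegal
(5,2): flips 1 -> legal
(5,3): no bracket -> illegal
(5,5): flips 2 -> legal
W mobility = 6

Answer: B=7 W=6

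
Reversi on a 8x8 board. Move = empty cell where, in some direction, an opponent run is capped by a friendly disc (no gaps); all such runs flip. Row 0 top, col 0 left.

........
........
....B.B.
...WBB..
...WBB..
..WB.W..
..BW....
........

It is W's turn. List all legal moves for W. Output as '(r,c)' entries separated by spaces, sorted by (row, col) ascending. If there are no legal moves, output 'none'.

(1,3): no bracket -> illegal
(1,4): no bracket -> illegal
(1,5): flips 1 -> legal
(1,6): no bracket -> illegal
(1,7): no bracket -> illegal
(2,3): no bracket -> illegal
(2,5): flips 3 -> legal
(2,7): no bracket -> illegal
(3,6): flips 2 -> legal
(3,7): no bracket -> illegal
(4,2): no bracket -> illegal
(4,6): flips 2 -> legal
(5,1): no bracket -> illegal
(5,4): flips 1 -> legal
(5,6): no bracket -> illegal
(6,1): flips 1 -> legal
(6,4): no bracket -> illegal
(7,1): no bracket -> illegal
(7,2): flips 1 -> legal
(7,3): no bracket -> illegal

Answer: (1,5) (2,5) (3,6) (4,6) (5,4) (6,1) (7,2)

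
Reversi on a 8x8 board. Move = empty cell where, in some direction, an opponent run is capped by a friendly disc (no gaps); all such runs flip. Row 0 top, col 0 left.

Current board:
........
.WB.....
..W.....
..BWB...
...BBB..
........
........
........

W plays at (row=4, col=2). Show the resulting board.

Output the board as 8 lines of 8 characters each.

Answer: ........
.WB.....
..W.....
..WWB...
..WBBB..
........
........
........

Derivation:
Place W at (4,2); scan 8 dirs for brackets.
Dir NW: first cell '.' (not opp) -> no flip
Dir N: opp run (3,2) capped by W -> flip
Dir NE: first cell 'W' (not opp) -> no flip
Dir W: first cell '.' (not opp) -> no flip
Dir E: opp run (4,3) (4,4) (4,5), next='.' -> no flip
Dir SW: first cell '.' (not opp) -> no flip
Dir S: first cell '.' (not opp) -> no flip
Dir SE: first cell '.' (not opp) -> no flip
All flips: (3,2)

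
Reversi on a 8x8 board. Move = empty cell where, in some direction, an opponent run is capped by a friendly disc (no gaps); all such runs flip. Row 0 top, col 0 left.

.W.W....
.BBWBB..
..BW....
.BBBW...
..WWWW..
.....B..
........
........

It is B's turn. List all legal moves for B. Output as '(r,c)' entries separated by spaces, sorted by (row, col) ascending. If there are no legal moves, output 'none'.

Answer: (0,4) (2,4) (3,5) (5,1) (5,2) (5,3) (5,4) (5,6)

Derivation:
(0,0): no bracket -> illegal
(0,2): no bracket -> illegal
(0,4): flips 1 -> legal
(1,0): no bracket -> illegal
(2,4): flips 1 -> legal
(2,5): no bracket -> illegal
(3,5): flips 2 -> legal
(3,6): no bracket -> illegal
(4,1): no bracket -> illegal
(4,6): no bracket -> illegal
(5,1): flips 1 -> legal
(5,2): flips 1 -> legal
(5,3): flips 2 -> legal
(5,4): flips 1 -> legal
(5,6): flips 3 -> legal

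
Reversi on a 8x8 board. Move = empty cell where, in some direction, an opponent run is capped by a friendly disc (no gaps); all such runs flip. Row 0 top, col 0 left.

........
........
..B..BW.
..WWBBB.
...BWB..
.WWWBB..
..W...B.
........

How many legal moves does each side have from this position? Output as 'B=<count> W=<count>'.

-- B to move --
(1,5): no bracket -> illegal
(1,6): flips 1 -> legal
(1,7): flips 1 -> legal
(2,1): flips 1 -> legal
(2,3): flips 1 -> legal
(2,4): no bracket -> illegal
(2,7): flips 1 -> legal
(3,1): flips 2 -> legal
(3,7): no bracket -> illegal
(4,0): no bracket -> illegal
(4,1): no bracket -> illegal
(4,2): flips 1 -> legal
(5,0): flips 3 -> legal
(6,0): no bracket -> illegal
(6,1): flips 1 -> legal
(6,3): flips 1 -> legal
(6,4): no bracket -> illegal
(7,1): flips 3 -> legal
(7,2): no bracket -> illegal
(7,3): no bracket -> illegal
B mobility = 11
-- W to move --
(1,1): flips 1 -> legal
(1,2): flips 1 -> legal
(1,3): no bracket -> illegal
(1,4): no bracket -> illegal
(1,5): no bracket -> illegal
(1,6): flips 3 -> legal
(2,1): no bracket -> illegal
(2,3): no bracket -> illegal
(2,4): flips 2 -> legal
(2,7): no bracket -> illegal
(3,1): no bracket -> illegal
(3,7): flips 3 -> legal
(4,2): flips 1 -> legal
(4,6): flips 2 -> legal
(4,7): no bracket -> illegal
(5,6): flips 2 -> legal
(5,7): no bracket -> illegal
(6,3): no bracket -> illegal
(6,4): flips 1 -> legal
(6,5): flips 2 -> legal
(6,7): no bracket -> illegal
(7,5): no bracket -> illegal
(7,6): no bracket -> illegal
(7,7): flips 2 -> legal
W mobility = 11

Answer: B=11 W=11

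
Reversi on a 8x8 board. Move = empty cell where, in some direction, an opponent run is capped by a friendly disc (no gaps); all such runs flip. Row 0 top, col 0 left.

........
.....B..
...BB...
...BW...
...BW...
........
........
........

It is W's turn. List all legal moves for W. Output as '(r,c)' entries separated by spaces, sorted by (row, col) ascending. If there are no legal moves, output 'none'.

(0,4): no bracket -> illegal
(0,5): no bracket -> illegal
(0,6): no bracket -> illegal
(1,2): flips 1 -> legal
(1,3): no bracket -> illegal
(1,4): flips 1 -> legal
(1,6): no bracket -> illegal
(2,2): flips 1 -> legal
(2,5): no bracket -> illegal
(2,6): no bracket -> illegal
(3,2): flips 1 -> legal
(3,5): no bracket -> illegal
(4,2): flips 1 -> legal
(5,2): flips 1 -> legal
(5,3): no bracket -> illegal
(5,4): no bracket -> illegal

Answer: (1,2) (1,4) (2,2) (3,2) (4,2) (5,2)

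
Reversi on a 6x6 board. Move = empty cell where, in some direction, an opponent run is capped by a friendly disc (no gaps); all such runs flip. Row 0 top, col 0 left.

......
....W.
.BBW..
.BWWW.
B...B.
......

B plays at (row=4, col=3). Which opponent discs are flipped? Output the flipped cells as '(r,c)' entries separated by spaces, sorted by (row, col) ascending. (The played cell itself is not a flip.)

Answer: (3,2)

Derivation:
Dir NW: opp run (3,2) capped by B -> flip
Dir N: opp run (3,3) (2,3), next='.' -> no flip
Dir NE: opp run (3,4), next='.' -> no flip
Dir W: first cell '.' (not opp) -> no flip
Dir E: first cell 'B' (not opp) -> no flip
Dir SW: first cell '.' (not opp) -> no flip
Dir S: first cell '.' (not opp) -> no flip
Dir SE: first cell '.' (not opp) -> no flip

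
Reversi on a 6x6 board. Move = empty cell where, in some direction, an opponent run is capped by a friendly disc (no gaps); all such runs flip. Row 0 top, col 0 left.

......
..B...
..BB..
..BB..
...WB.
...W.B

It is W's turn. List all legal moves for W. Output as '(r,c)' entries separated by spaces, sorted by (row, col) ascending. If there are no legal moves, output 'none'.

(0,1): no bracket -> illegal
(0,2): no bracket -> illegal
(0,3): no bracket -> illegal
(1,1): no bracket -> illegal
(1,3): flips 2 -> legal
(1,4): no bracket -> illegal
(2,1): flips 1 -> legal
(2,4): no bracket -> illegal
(3,1): no bracket -> illegal
(3,4): no bracket -> illegal
(3,5): flips 1 -> legal
(4,1): no bracket -> illegal
(4,2): no bracket -> illegal
(4,5): flips 1 -> legal
(5,4): no bracket -> illegal

Answer: (1,3) (2,1) (3,5) (4,5)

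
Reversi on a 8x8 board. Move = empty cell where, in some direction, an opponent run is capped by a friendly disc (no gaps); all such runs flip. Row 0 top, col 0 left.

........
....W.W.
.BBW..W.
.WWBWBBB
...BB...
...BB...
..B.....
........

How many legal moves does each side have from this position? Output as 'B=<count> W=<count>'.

-- B to move --
(0,3): no bracket -> illegal
(0,4): no bracket -> illegal
(0,5): no bracket -> illegal
(0,6): flips 2 -> legal
(0,7): no bracket -> illegal
(1,2): no bracket -> illegal
(1,3): flips 1 -> legal
(1,5): flips 1 -> legal
(1,7): flips 1 -> legal
(2,0): no bracket -> illegal
(2,4): flips 2 -> legal
(2,5): flips 1 -> legal
(2,7): no bracket -> illegal
(3,0): flips 2 -> legal
(4,0): flips 1 -> legal
(4,1): flips 1 -> legal
(4,2): flips 1 -> legal
(4,5): no bracket -> illegal
B mobility = 10
-- W to move --
(1,0): flips 1 -> legal
(1,1): flips 1 -> legal
(1,2): flips 1 -> legal
(1,3): flips 1 -> legal
(2,0): flips 2 -> legal
(2,4): no bracket -> illegal
(2,5): no bracket -> illegal
(2,7): no bracket -> illegal
(3,0): no bracket -> illegal
(4,2): no bracket -> illegal
(4,5): no bracket -> illegal
(4,6): flips 1 -> legal
(4,7): no bracket -> illegal
(5,1): no bracket -> illegal
(5,2): flips 1 -> legal
(5,5): no bracket -> illegal
(6,1): no bracket -> illegal
(6,3): flips 3 -> legal
(6,4): flips 2 -> legal
(6,5): flips 2 -> legal
(7,1): flips 4 -> legal
(7,2): no bracket -> illegal
(7,3): no bracket -> illegal
W mobility = 11

Answer: B=10 W=11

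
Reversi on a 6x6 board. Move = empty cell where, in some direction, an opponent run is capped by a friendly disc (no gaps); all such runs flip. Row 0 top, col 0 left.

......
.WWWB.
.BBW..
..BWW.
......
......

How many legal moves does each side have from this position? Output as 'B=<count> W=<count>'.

Answer: B=9 W=7

Derivation:
-- B to move --
(0,0): flips 1 -> legal
(0,1): flips 1 -> legal
(0,2): flips 1 -> legal
(0,3): flips 1 -> legal
(0,4): flips 1 -> legal
(1,0): flips 3 -> legal
(2,0): no bracket -> illegal
(2,4): flips 1 -> legal
(2,5): no bracket -> illegal
(3,5): flips 2 -> legal
(4,2): no bracket -> illegal
(4,3): no bracket -> illegal
(4,4): flips 1 -> legal
(4,5): no bracket -> illegal
B mobility = 9
-- W to move --
(0,3): no bracket -> illegal
(0,4): no bracket -> illegal
(0,5): flips 1 -> legal
(1,0): no bracket -> illegal
(1,5): flips 1 -> legal
(2,0): flips 2 -> legal
(2,4): no bracket -> illegal
(2,5): no bracket -> illegal
(3,0): flips 1 -> legal
(3,1): flips 3 -> legal
(4,1): flips 1 -> legal
(4,2): flips 2 -> legal
(4,3): no bracket -> illegal
W mobility = 7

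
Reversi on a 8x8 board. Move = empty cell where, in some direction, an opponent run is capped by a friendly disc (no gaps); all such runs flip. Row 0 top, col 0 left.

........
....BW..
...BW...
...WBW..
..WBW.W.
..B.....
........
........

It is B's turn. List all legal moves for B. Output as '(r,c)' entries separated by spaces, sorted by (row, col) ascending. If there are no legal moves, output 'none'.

Answer: (1,6) (2,5) (3,2) (3,6) (4,1) (4,5) (5,4)

Derivation:
(0,4): no bracket -> illegal
(0,5): no bracket -> illegal
(0,6): no bracket -> illegal
(1,3): no bracket -> illegal
(1,6): flips 1 -> legal
(2,2): no bracket -> illegal
(2,5): flips 1 -> legal
(2,6): no bracket -> illegal
(3,1): no bracket -> illegal
(3,2): flips 2 -> legal
(3,6): flips 1 -> legal
(3,7): no bracket -> illegal
(4,1): flips 1 -> legal
(4,5): flips 1 -> legal
(4,7): no bracket -> illegal
(5,1): no bracket -> illegal
(5,3): no bracket -> illegal
(5,4): flips 1 -> legal
(5,5): no bracket -> illegal
(5,6): no bracket -> illegal
(5,7): no bracket -> illegal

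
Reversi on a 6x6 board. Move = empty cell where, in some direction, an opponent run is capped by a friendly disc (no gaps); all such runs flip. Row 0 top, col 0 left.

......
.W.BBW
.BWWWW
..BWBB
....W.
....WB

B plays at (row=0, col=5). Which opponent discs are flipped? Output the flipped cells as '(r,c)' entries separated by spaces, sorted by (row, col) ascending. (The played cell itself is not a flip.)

Dir NW: edge -> no flip
Dir N: edge -> no flip
Dir NE: edge -> no flip
Dir W: first cell '.' (not opp) -> no flip
Dir E: edge -> no flip
Dir SW: first cell 'B' (not opp) -> no flip
Dir S: opp run (1,5) (2,5) capped by B -> flip
Dir SE: edge -> no flip

Answer: (1,5) (2,5)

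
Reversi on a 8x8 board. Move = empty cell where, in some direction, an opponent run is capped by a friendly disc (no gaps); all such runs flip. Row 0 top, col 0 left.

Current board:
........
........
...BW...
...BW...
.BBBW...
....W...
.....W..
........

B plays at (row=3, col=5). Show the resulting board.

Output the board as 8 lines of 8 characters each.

Answer: ........
........
...BW...
...BBB..
.BBBW...
....W...
.....W..
........

Derivation:
Place B at (3,5); scan 8 dirs for brackets.
Dir NW: opp run (2,4), next='.' -> no flip
Dir N: first cell '.' (not opp) -> no flip
Dir NE: first cell '.' (not opp) -> no flip
Dir W: opp run (3,4) capped by B -> flip
Dir E: first cell '.' (not opp) -> no flip
Dir SW: opp run (4,4), next='.' -> no flip
Dir S: first cell '.' (not opp) -> no flip
Dir SE: first cell '.' (not opp) -> no flip
All flips: (3,4)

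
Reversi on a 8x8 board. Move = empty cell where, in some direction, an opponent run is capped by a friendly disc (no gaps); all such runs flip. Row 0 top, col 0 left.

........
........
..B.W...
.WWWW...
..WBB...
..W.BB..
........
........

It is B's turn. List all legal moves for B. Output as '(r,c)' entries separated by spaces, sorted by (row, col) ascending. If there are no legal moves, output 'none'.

Answer: (1,4) (2,1) (2,3) (2,5) (4,0) (4,1) (6,1) (6,2)

Derivation:
(1,3): no bracket -> illegal
(1,4): flips 2 -> legal
(1,5): no bracket -> illegal
(2,0): no bracket -> illegal
(2,1): flips 1 -> legal
(2,3): flips 1 -> legal
(2,5): flips 1 -> legal
(3,0): no bracket -> illegal
(3,5): no bracket -> illegal
(4,0): flips 1 -> legal
(4,1): flips 1 -> legal
(4,5): no bracket -> illegal
(5,1): no bracket -> illegal
(5,3): no bracket -> illegal
(6,1): flips 1 -> legal
(6,2): flips 3 -> legal
(6,3): no bracket -> illegal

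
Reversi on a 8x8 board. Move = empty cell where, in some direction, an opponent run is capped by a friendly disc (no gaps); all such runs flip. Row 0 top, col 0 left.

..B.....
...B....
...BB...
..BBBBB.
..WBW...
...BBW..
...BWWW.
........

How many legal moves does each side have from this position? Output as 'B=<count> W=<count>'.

Answer: B=11 W=7

Derivation:
-- B to move --
(3,1): flips 1 -> legal
(4,1): flips 1 -> legal
(4,5): flips 1 -> legal
(4,6): no bracket -> illegal
(5,1): flips 1 -> legal
(5,2): flips 1 -> legal
(5,6): flips 1 -> legal
(5,7): no bracket -> illegal
(6,7): flips 3 -> legal
(7,3): no bracket -> illegal
(7,4): flips 1 -> legal
(7,5): flips 1 -> legal
(7,6): flips 1 -> legal
(7,7): flips 3 -> legal
B mobility = 11
-- W to move --
(0,1): no bracket -> illegal
(0,3): no bracket -> illegal
(0,4): no bracket -> illegal
(1,1): no bracket -> illegal
(1,2): no bracket -> illegal
(1,4): flips 2 -> legal
(1,5): flips 2 -> legal
(2,1): flips 3 -> legal
(2,2): flips 2 -> legal
(2,5): no bracket -> illegal
(2,6): flips 1 -> legal
(2,7): no bracket -> illegal
(3,1): no bracket -> illegal
(3,7): no bracket -> illegal
(4,1): no bracket -> illegal
(4,5): no bracket -> illegal
(4,6): no bracket -> illegal
(4,7): no bracket -> illegal
(5,2): flips 2 -> legal
(6,2): flips 2 -> legal
(7,2): no bracket -> illegal
(7,3): no bracket -> illegal
(7,4): no bracket -> illegal
W mobility = 7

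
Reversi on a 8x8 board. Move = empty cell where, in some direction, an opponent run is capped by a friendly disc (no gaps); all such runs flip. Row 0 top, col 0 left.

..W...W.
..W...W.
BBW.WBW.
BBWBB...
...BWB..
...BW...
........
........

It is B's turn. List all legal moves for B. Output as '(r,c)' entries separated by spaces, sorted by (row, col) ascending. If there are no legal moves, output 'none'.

(0,1): no bracket -> illegal
(0,3): flips 1 -> legal
(0,5): no bracket -> illegal
(0,7): flips 1 -> legal
(1,1): flips 1 -> legal
(1,3): flips 1 -> legal
(1,4): flips 1 -> legal
(1,5): flips 1 -> legal
(1,7): no bracket -> illegal
(2,3): flips 2 -> legal
(2,7): flips 1 -> legal
(3,5): flips 1 -> legal
(3,6): no bracket -> illegal
(3,7): no bracket -> illegal
(4,1): no bracket -> illegal
(4,2): no bracket -> illegal
(5,5): flips 2 -> legal
(6,3): flips 1 -> legal
(6,4): flips 2 -> legal
(6,5): flips 1 -> legal

Answer: (0,3) (0,7) (1,1) (1,3) (1,4) (1,5) (2,3) (2,7) (3,5) (5,5) (6,3) (6,4) (6,5)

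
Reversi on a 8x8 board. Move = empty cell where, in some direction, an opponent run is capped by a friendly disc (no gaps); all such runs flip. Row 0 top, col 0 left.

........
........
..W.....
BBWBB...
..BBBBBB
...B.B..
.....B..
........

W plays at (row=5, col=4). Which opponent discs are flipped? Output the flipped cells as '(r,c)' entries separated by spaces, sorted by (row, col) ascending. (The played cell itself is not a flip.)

Dir NW: opp run (4,3) capped by W -> flip
Dir N: opp run (4,4) (3,4), next='.' -> no flip
Dir NE: opp run (4,5), next='.' -> no flip
Dir W: opp run (5,3), next='.' -> no flip
Dir E: opp run (5,5), next='.' -> no flip
Dir SW: first cell '.' (not opp) -> no flip
Dir S: first cell '.' (not opp) -> no flip
Dir SE: opp run (6,5), next='.' -> no flip

Answer: (4,3)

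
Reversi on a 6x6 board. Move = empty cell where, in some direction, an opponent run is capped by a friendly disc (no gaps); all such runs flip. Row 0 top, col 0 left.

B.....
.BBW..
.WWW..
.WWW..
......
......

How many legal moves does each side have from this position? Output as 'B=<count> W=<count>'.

Answer: B=6 W=4

Derivation:
-- B to move --
(0,2): no bracket -> illegal
(0,3): no bracket -> illegal
(0,4): no bracket -> illegal
(1,0): no bracket -> illegal
(1,4): flips 1 -> legal
(2,0): no bracket -> illegal
(2,4): no bracket -> illegal
(3,0): flips 1 -> legal
(3,4): flips 1 -> legal
(4,0): no bracket -> illegal
(4,1): flips 2 -> legal
(4,2): flips 2 -> legal
(4,3): no bracket -> illegal
(4,4): flips 2 -> legal
B mobility = 6
-- W to move --
(0,1): flips 2 -> legal
(0,2): flips 1 -> legal
(0,3): flips 1 -> legal
(1,0): flips 2 -> legal
(2,0): no bracket -> illegal
W mobility = 4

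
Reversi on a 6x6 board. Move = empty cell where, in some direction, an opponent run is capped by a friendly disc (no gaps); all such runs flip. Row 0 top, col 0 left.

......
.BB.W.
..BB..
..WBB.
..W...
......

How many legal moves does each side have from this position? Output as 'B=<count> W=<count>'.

-- B to move --
(0,3): no bracket -> illegal
(0,4): no bracket -> illegal
(0,5): flips 1 -> legal
(1,3): no bracket -> illegal
(1,5): no bracket -> illegal
(2,1): no bracket -> illegal
(2,4): no bracket -> illegal
(2,5): no bracket -> illegal
(3,1): flips 1 -> legal
(4,1): flips 1 -> legal
(4,3): no bracket -> illegal
(5,1): flips 1 -> legal
(5,2): flips 2 -> legal
(5,3): no bracket -> illegal
B mobility = 5
-- W to move --
(0,0): no bracket -> illegal
(0,1): no bracket -> illegal
(0,2): flips 2 -> legal
(0,3): no bracket -> illegal
(1,0): no bracket -> illegal
(1,3): no bracket -> illegal
(2,0): no bracket -> illegal
(2,1): no bracket -> illegal
(2,4): flips 1 -> legal
(2,5): no bracket -> illegal
(3,1): no bracket -> illegal
(3,5): flips 2 -> legal
(4,3): no bracket -> illegal
(4,4): no bracket -> illegal
(4,5): no bracket -> illegal
W mobility = 3

Answer: B=5 W=3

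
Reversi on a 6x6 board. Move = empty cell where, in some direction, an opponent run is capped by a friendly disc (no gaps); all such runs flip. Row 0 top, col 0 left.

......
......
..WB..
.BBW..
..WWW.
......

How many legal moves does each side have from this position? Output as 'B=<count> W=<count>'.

Answer: B=7 W=6

Derivation:
-- B to move --
(1,1): no bracket -> illegal
(1,2): flips 1 -> legal
(1,3): flips 1 -> legal
(2,1): flips 1 -> legal
(2,4): no bracket -> illegal
(3,4): flips 1 -> legal
(3,5): no bracket -> illegal
(4,1): no bracket -> illegal
(4,5): no bracket -> illegal
(5,1): no bracket -> illegal
(5,2): flips 1 -> legal
(5,3): flips 3 -> legal
(5,4): flips 1 -> legal
(5,5): no bracket -> illegal
B mobility = 7
-- W to move --
(1,2): no bracket -> illegal
(1,3): flips 1 -> legal
(1,4): no bracket -> illegal
(2,0): flips 1 -> legal
(2,1): flips 1 -> legal
(2,4): flips 1 -> legal
(3,0): flips 2 -> legal
(3,4): no bracket -> illegal
(4,0): flips 1 -> legal
(4,1): no bracket -> illegal
W mobility = 6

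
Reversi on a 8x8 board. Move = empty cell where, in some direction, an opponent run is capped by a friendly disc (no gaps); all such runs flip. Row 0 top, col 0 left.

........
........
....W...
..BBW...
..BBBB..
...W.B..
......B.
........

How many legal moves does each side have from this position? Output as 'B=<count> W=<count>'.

Answer: B=8 W=7

Derivation:
-- B to move --
(1,3): no bracket -> illegal
(1,4): flips 2 -> legal
(1,5): flips 1 -> legal
(2,3): flips 1 -> legal
(2,5): flips 1 -> legal
(3,5): flips 1 -> legal
(5,2): no bracket -> illegal
(5,4): no bracket -> illegal
(6,2): flips 1 -> legal
(6,3): flips 1 -> legal
(6,4): flips 1 -> legal
B mobility = 8
-- W to move --
(2,1): no bracket -> illegal
(2,2): no bracket -> illegal
(2,3): flips 2 -> legal
(3,1): flips 3 -> legal
(3,5): flips 1 -> legal
(3,6): no bracket -> illegal
(4,1): no bracket -> illegal
(4,6): no bracket -> illegal
(5,1): flips 2 -> legal
(5,2): flips 1 -> legal
(5,4): flips 1 -> legal
(5,6): flips 1 -> legal
(5,7): no bracket -> illegal
(6,4): no bracket -> illegal
(6,5): no bracket -> illegal
(6,7): no bracket -> illegal
(7,5): no bracket -> illegal
(7,6): no bracket -> illegal
(7,7): no bracket -> illegal
W mobility = 7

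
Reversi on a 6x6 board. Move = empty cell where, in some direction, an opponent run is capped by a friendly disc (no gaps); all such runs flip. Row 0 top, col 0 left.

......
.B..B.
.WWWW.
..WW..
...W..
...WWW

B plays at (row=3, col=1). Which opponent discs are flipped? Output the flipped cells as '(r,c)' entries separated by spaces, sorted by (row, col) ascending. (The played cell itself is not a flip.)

Dir NW: first cell '.' (not opp) -> no flip
Dir N: opp run (2,1) capped by B -> flip
Dir NE: opp run (2,2), next='.' -> no flip
Dir W: first cell '.' (not opp) -> no flip
Dir E: opp run (3,2) (3,3), next='.' -> no flip
Dir SW: first cell '.' (not opp) -> no flip
Dir S: first cell '.' (not opp) -> no flip
Dir SE: first cell '.' (not opp) -> no flip

Answer: (2,1)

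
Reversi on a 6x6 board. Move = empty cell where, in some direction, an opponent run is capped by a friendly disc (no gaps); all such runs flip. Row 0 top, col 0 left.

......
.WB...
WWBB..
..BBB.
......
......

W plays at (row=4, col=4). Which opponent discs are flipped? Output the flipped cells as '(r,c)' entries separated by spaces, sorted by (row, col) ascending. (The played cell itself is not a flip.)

Dir NW: opp run (3,3) (2,2) capped by W -> flip
Dir N: opp run (3,4), next='.' -> no flip
Dir NE: first cell '.' (not opp) -> no flip
Dir W: first cell '.' (not opp) -> no flip
Dir E: first cell '.' (not opp) -> no flip
Dir SW: first cell '.' (not opp) -> no flip
Dir S: first cell '.' (not opp) -> no flip
Dir SE: first cell '.' (not opp) -> no flip

Answer: (2,2) (3,3)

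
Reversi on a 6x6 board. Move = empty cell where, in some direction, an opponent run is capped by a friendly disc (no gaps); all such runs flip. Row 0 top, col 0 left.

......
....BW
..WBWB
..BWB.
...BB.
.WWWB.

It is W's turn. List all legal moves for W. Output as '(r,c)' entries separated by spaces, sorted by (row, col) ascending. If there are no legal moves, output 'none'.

Answer: (0,4) (1,3) (3,1) (3,5) (4,2) (5,5)

Derivation:
(0,3): no bracket -> illegal
(0,4): flips 1 -> legal
(0,5): no bracket -> illegal
(1,2): no bracket -> illegal
(1,3): flips 2 -> legal
(2,1): no bracket -> illegal
(3,1): flips 1 -> legal
(3,5): flips 3 -> legal
(4,1): no bracket -> illegal
(4,2): flips 1 -> legal
(4,5): no bracket -> illegal
(5,5): flips 2 -> legal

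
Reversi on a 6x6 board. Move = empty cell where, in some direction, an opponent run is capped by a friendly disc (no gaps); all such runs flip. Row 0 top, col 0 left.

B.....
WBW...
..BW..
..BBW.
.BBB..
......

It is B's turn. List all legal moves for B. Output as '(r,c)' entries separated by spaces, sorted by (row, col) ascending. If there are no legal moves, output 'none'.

(0,1): no bracket -> illegal
(0,2): flips 1 -> legal
(0,3): no bracket -> illegal
(1,3): flips 2 -> legal
(1,4): flips 1 -> legal
(2,0): flips 1 -> legal
(2,1): no bracket -> illegal
(2,4): flips 1 -> legal
(2,5): flips 1 -> legal
(3,5): flips 1 -> legal
(4,4): no bracket -> illegal
(4,5): no bracket -> illegal

Answer: (0,2) (1,3) (1,4) (2,0) (2,4) (2,5) (3,5)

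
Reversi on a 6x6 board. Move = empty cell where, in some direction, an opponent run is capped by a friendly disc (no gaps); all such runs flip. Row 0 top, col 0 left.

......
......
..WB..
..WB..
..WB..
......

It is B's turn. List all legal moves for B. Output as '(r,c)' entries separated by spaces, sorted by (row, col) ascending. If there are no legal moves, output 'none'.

(1,1): flips 1 -> legal
(1,2): no bracket -> illegal
(1,3): no bracket -> illegal
(2,1): flips 2 -> legal
(3,1): flips 1 -> legal
(4,1): flips 2 -> legal
(5,1): flips 1 -> legal
(5,2): no bracket -> illegal
(5,3): no bracket -> illegal

Answer: (1,1) (2,1) (3,1) (4,1) (5,1)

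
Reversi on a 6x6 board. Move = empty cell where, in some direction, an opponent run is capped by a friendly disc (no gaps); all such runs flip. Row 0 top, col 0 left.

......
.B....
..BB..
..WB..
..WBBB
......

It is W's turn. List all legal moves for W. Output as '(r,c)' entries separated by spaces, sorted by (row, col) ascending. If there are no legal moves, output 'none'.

(0,0): no bracket -> illegal
(0,1): no bracket -> illegal
(0,2): no bracket -> illegal
(1,0): no bracket -> illegal
(1,2): flips 1 -> legal
(1,3): no bracket -> illegal
(1,4): flips 1 -> legal
(2,0): no bracket -> illegal
(2,1): no bracket -> illegal
(2,4): flips 1 -> legal
(3,1): no bracket -> illegal
(3,4): flips 1 -> legal
(3,5): no bracket -> illegal
(5,2): no bracket -> illegal
(5,3): no bracket -> illegal
(5,4): flips 1 -> legal
(5,5): no bracket -> illegal

Answer: (1,2) (1,4) (2,4) (3,4) (5,4)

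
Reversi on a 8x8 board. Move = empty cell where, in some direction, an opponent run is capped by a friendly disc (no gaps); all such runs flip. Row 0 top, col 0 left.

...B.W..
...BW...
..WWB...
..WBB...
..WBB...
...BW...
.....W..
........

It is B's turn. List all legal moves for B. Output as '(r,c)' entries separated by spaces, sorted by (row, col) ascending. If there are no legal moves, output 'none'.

(0,4): flips 1 -> legal
(0,6): no bracket -> illegal
(1,1): flips 1 -> legal
(1,2): flips 1 -> legal
(1,5): flips 1 -> legal
(1,6): no bracket -> illegal
(2,1): flips 3 -> legal
(2,5): flips 1 -> legal
(3,1): flips 3 -> legal
(4,1): flips 1 -> legal
(4,5): no bracket -> illegal
(5,1): flips 1 -> legal
(5,2): no bracket -> illegal
(5,5): flips 1 -> legal
(5,6): no bracket -> illegal
(6,3): no bracket -> illegal
(6,4): flips 1 -> legal
(6,6): no bracket -> illegal
(7,4): no bracket -> illegal
(7,5): no bracket -> illegal
(7,6): flips 2 -> legal

Answer: (0,4) (1,1) (1,2) (1,5) (2,1) (2,5) (3,1) (4,1) (5,1) (5,5) (6,4) (7,6)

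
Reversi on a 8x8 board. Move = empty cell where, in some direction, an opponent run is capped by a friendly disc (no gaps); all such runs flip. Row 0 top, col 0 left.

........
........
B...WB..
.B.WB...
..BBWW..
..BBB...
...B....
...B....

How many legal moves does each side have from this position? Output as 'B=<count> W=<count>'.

Answer: B=8 W=8

Derivation:
-- B to move --
(1,3): no bracket -> illegal
(1,4): flips 1 -> legal
(1,5): flips 2 -> legal
(2,2): no bracket -> illegal
(2,3): flips 2 -> legal
(3,2): flips 1 -> legal
(3,5): flips 1 -> legal
(3,6): flips 1 -> legal
(4,6): flips 2 -> legal
(5,5): no bracket -> illegal
(5,6): flips 1 -> legal
B mobility = 8
-- W to move --
(1,0): no bracket -> illegal
(1,1): no bracket -> illegal
(1,4): no bracket -> illegal
(1,5): no bracket -> illegal
(1,6): no bracket -> illegal
(2,1): no bracket -> illegal
(2,2): no bracket -> illegal
(2,3): flips 1 -> legal
(2,6): flips 1 -> legal
(3,0): no bracket -> illegal
(3,2): no bracket -> illegal
(3,5): flips 1 -> legal
(3,6): no bracket -> illegal
(4,0): no bracket -> illegal
(4,1): flips 2 -> legal
(5,1): flips 1 -> legal
(5,5): no bracket -> illegal
(6,1): no bracket -> illegal
(6,2): flips 1 -> legal
(6,4): flips 1 -> legal
(6,5): no bracket -> illegal
(7,2): flips 2 -> legal
(7,4): no bracket -> illegal
W mobility = 8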